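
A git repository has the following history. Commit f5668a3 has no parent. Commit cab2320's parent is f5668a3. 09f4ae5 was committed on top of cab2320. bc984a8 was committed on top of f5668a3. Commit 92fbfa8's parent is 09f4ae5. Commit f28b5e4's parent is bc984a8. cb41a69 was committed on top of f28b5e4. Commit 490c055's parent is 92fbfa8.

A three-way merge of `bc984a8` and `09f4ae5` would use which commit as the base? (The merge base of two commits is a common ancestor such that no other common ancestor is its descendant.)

Ancestors of bc984a8: {bc984a8, f5668a3}.
Ancestors of 09f4ae5: {09f4ae5, cab2320, f5668a3}.
Common ancestors: {f5668a3}.
The only common ancestor is f5668a3, so it is the merge base.

f5668a3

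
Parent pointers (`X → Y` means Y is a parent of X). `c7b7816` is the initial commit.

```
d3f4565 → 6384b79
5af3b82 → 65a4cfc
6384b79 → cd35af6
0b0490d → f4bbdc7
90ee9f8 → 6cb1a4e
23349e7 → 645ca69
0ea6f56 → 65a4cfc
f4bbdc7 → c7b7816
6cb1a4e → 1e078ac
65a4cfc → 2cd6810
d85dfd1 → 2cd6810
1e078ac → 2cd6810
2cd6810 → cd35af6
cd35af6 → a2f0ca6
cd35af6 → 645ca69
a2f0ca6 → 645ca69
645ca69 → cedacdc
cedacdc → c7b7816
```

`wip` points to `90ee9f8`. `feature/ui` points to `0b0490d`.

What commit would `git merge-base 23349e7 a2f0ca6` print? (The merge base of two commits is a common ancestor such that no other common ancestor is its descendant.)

Ancestors of 23349e7: {23349e7, 645ca69, c7b7816, cedacdc}.
Ancestors of a2f0ca6: {645ca69, a2f0ca6, c7b7816, cedacdc}.
Common ancestors: {645ca69, c7b7816, cedacdc}.
Among these, 645ca69 is not an ancestor of any other common ancestor — it is the merge base.

645ca69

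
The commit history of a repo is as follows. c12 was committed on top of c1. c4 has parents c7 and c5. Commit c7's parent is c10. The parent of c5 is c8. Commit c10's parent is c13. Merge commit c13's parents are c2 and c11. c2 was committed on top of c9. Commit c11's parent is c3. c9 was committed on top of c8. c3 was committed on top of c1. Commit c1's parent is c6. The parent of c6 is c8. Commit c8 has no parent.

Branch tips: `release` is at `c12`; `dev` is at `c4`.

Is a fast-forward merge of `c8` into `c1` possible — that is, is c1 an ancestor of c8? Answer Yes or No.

No

A fast-forward from c1 to c8 is possible iff c1 is an ancestor of c8.
Ancestors of c8: {c8}.
c1 is not among them, so fast-forward is not possible.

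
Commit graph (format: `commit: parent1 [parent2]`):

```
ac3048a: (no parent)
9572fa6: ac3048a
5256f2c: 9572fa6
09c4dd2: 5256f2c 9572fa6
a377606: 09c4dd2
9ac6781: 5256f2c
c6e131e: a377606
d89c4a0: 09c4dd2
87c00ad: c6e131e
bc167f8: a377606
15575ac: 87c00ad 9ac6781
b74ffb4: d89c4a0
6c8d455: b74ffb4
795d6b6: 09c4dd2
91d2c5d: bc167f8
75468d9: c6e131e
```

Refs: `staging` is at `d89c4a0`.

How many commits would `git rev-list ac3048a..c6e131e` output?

5

Reachable from c6e131e: {09c4dd2, 5256f2c, 9572fa6, a377606, ac3048a, c6e131e}.
Reachable from ac3048a: {ac3048a}.
In c6e131e's history but not ac3048a's: {09c4dd2, 5256f2c, 9572fa6, a377606, c6e131e} — 5 commits.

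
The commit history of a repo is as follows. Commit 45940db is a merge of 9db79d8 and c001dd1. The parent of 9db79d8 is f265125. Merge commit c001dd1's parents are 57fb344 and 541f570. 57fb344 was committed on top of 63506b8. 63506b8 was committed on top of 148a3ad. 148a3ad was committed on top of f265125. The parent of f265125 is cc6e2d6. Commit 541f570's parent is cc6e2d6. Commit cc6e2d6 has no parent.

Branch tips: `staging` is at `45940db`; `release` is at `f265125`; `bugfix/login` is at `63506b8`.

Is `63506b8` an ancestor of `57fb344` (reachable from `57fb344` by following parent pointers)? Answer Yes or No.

Ancestors of 57fb344 (commits reachable by following parents): {148a3ad, 57fb344, 63506b8, cc6e2d6, f265125}.
63506b8 is in that set, so it is an ancestor of 57fb344.

Yes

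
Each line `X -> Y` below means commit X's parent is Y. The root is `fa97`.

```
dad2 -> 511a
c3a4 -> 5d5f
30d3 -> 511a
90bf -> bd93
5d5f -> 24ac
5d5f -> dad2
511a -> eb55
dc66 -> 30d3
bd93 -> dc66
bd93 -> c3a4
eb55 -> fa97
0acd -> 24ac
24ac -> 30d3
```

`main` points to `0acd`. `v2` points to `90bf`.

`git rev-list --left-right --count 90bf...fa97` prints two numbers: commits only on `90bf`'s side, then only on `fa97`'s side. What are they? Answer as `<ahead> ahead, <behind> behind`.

Reachable from 90bf: {24ac, 30d3, 511a, 5d5f, 90bf, bd93, c3a4, dad2, dc66, eb55, fa97}.
Reachable from fa97: {fa97}.
Only in 90bf's history (ahead): {24ac, 30d3, 511a, 5d5f, 90bf, bd93, c3a4, dad2, dc66, eb55} — 10.
Only in fa97's history (behind): {} — 0.

10 ahead, 0 behind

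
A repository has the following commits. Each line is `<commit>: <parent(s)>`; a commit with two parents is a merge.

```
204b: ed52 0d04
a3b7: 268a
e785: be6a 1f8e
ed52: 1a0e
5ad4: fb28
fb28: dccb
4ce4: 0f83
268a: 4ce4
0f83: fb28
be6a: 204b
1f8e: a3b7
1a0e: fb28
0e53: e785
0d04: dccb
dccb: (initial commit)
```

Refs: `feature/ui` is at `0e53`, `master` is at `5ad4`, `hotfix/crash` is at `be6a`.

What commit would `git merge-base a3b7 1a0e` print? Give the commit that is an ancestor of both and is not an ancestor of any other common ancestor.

fb28

Ancestors of a3b7: {0f83, 268a, 4ce4, a3b7, dccb, fb28}.
Ancestors of 1a0e: {1a0e, dccb, fb28}.
Common ancestors: {dccb, fb28}.
Among these, fb28 is not an ancestor of any other common ancestor — it is the merge base.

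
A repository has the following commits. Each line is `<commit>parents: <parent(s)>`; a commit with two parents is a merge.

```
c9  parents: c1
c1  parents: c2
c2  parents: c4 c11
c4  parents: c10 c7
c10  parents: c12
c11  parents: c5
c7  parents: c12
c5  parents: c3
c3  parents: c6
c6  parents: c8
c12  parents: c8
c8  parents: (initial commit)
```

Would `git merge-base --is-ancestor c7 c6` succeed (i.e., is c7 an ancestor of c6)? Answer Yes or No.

Ancestors of c6: {c6, c8}.
c7 is not in that set, so it is not an ancestor of c6.

No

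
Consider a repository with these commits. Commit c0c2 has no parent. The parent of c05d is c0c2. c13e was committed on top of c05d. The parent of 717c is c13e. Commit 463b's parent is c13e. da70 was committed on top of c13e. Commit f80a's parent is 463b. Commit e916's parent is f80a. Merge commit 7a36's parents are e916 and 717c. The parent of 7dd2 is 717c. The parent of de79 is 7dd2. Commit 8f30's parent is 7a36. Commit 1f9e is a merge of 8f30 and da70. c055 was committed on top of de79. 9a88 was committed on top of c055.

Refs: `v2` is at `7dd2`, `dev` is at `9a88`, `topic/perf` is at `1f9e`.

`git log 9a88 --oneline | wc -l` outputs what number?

Walking parent pointers from 9a88: reachable set = {717c, 7dd2, 9a88, c055, c05d, c0c2, c13e, de79}.
That is 8 commits.

8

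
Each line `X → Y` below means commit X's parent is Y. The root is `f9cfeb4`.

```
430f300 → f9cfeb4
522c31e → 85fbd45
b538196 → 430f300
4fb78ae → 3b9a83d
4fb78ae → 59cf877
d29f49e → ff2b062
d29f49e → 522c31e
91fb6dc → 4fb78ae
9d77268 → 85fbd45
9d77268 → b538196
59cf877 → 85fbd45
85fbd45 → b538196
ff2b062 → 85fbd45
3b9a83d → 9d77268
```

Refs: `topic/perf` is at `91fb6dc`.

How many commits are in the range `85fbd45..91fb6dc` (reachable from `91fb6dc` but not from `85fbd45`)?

Reachable from 91fb6dc: {3b9a83d, 430f300, 4fb78ae, 59cf877, 85fbd45, 91fb6dc, 9d77268, b538196, f9cfeb4}.
Reachable from 85fbd45: {430f300, 85fbd45, b538196, f9cfeb4}.
In 91fb6dc's history but not 85fbd45's: {3b9a83d, 4fb78ae, 59cf877, 91fb6dc, 9d77268} — 5 commits.

5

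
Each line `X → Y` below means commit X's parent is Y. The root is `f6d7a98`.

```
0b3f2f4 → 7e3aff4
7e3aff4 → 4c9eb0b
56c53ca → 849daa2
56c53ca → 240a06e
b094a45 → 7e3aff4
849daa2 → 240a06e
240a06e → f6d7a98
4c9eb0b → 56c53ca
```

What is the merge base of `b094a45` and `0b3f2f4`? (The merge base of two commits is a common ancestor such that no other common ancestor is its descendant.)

Ancestors of b094a45: {240a06e, 4c9eb0b, 56c53ca, 7e3aff4, 849daa2, b094a45, f6d7a98}.
Ancestors of 0b3f2f4: {0b3f2f4, 240a06e, 4c9eb0b, 56c53ca, 7e3aff4, 849daa2, f6d7a98}.
Common ancestors: {240a06e, 4c9eb0b, 56c53ca, 7e3aff4, 849daa2, f6d7a98}.
Among these, 7e3aff4 is not an ancestor of any other common ancestor — it is the merge base.

7e3aff4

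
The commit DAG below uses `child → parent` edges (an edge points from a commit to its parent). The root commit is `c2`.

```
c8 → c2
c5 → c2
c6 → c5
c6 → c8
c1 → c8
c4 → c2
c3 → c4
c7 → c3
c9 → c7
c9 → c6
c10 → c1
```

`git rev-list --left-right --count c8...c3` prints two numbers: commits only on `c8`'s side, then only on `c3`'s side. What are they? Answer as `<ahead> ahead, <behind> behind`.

Reachable from c8: {c2, c8}.
Reachable from c3: {c2, c3, c4}.
Only in c8's history (ahead): {c8} — 1.
Only in c3's history (behind): {c3, c4} — 2.

1 ahead, 2 behind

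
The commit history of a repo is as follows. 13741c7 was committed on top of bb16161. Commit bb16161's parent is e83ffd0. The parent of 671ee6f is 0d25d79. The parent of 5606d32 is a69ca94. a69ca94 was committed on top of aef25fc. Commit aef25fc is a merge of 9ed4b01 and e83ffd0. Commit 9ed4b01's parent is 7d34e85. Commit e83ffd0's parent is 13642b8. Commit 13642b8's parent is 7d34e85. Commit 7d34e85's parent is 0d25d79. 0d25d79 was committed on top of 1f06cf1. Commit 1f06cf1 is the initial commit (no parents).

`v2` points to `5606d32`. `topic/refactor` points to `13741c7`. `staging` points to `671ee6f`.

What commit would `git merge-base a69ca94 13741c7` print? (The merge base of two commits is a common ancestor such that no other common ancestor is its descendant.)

Ancestors of a69ca94: {0d25d79, 13642b8, 1f06cf1, 7d34e85, 9ed4b01, a69ca94, aef25fc, e83ffd0}.
Ancestors of 13741c7: {0d25d79, 13642b8, 13741c7, 1f06cf1, 7d34e85, bb16161, e83ffd0}.
Common ancestors: {0d25d79, 13642b8, 1f06cf1, 7d34e85, e83ffd0}.
Among these, e83ffd0 is not an ancestor of any other common ancestor — it is the merge base.

e83ffd0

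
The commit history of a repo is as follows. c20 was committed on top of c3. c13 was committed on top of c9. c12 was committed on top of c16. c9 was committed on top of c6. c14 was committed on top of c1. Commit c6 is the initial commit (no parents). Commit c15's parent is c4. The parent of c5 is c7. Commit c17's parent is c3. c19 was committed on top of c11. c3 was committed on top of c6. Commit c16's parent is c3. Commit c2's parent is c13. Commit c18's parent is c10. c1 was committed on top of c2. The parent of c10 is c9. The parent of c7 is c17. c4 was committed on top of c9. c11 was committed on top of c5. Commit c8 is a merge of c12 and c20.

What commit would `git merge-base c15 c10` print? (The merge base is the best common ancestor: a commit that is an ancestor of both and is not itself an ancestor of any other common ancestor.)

Ancestors of c15: {c15, c4, c6, c9}.
Ancestors of c10: {c10, c6, c9}.
Common ancestors: {c6, c9}.
Among these, c9 is not an ancestor of any other common ancestor — it is the merge base.

c9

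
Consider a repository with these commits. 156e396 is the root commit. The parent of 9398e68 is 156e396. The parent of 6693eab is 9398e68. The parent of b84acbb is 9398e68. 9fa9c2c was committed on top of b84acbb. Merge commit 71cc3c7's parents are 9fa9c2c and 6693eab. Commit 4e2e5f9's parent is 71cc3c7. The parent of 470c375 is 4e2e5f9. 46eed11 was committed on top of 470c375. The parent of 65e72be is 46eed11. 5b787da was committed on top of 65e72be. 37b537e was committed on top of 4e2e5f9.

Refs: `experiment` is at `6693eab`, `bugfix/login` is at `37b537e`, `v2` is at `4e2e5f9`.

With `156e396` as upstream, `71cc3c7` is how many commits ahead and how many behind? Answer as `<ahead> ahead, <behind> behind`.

Reachable from 71cc3c7: {156e396, 6693eab, 71cc3c7, 9398e68, 9fa9c2c, b84acbb}.
Reachable from 156e396: {156e396}.
Only in 71cc3c7's history (ahead): {6693eab, 71cc3c7, 9398e68, 9fa9c2c, b84acbb} — 5.
Only in 156e396's history (behind): {} — 0.

5 ahead, 0 behind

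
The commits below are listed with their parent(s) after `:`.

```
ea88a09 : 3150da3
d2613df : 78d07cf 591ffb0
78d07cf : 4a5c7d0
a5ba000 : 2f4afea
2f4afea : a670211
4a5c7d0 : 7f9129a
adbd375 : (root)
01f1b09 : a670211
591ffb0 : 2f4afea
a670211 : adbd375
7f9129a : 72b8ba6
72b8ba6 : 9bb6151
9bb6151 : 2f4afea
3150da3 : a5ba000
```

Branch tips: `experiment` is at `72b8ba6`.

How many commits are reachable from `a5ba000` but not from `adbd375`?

3

Reachable from a5ba000: {2f4afea, a5ba000, a670211, adbd375}.
Reachable from adbd375: {adbd375}.
In a5ba000's history but not adbd375's: {2f4afea, a5ba000, a670211} — 3 commits.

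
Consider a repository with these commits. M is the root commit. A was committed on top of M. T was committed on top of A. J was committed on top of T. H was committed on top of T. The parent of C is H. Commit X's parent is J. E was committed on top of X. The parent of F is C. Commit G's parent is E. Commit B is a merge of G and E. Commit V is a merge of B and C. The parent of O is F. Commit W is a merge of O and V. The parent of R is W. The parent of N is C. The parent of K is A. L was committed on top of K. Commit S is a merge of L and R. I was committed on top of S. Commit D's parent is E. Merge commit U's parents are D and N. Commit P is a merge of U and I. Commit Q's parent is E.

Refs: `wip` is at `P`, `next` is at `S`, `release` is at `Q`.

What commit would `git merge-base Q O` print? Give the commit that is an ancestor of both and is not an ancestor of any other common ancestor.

T

Ancestors of Q: {A, E, J, M, Q, T, X}.
Ancestors of O: {A, C, F, H, M, O, T}.
Common ancestors: {A, M, T}.
Among these, T is not an ancestor of any other common ancestor — it is the merge base.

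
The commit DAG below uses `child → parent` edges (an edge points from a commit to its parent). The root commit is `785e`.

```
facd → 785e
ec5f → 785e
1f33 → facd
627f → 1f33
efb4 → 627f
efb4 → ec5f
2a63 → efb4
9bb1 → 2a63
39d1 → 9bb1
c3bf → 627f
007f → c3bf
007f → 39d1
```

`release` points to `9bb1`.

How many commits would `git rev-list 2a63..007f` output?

4

Reachable from 007f: {007f, 1f33, 2a63, 39d1, 627f, 785e, 9bb1, c3bf, ec5f, efb4, facd}.
Reachable from 2a63: {1f33, 2a63, 627f, 785e, ec5f, efb4, facd}.
In 007f's history but not 2a63's: {007f, 39d1, 9bb1, c3bf} — 4 commits.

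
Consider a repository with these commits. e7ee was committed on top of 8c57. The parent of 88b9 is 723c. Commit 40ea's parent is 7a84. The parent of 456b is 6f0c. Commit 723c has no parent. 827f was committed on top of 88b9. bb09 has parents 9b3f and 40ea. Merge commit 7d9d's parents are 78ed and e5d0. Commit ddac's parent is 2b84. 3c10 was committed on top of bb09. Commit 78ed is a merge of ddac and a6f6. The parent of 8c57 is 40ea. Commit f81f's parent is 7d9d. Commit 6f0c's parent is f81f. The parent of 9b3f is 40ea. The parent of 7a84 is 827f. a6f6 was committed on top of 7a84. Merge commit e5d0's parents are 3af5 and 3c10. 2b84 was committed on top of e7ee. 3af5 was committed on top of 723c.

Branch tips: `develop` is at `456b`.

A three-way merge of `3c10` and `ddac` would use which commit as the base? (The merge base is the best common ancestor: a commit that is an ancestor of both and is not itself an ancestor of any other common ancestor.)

40ea

Ancestors of 3c10: {3c10, 40ea, 723c, 7a84, 827f, 88b9, 9b3f, bb09}.
Ancestors of ddac: {2b84, 40ea, 723c, 7a84, 827f, 88b9, 8c57, ddac, e7ee}.
Common ancestors: {40ea, 723c, 7a84, 827f, 88b9}.
Among these, 40ea is not an ancestor of any other common ancestor — it is the merge base.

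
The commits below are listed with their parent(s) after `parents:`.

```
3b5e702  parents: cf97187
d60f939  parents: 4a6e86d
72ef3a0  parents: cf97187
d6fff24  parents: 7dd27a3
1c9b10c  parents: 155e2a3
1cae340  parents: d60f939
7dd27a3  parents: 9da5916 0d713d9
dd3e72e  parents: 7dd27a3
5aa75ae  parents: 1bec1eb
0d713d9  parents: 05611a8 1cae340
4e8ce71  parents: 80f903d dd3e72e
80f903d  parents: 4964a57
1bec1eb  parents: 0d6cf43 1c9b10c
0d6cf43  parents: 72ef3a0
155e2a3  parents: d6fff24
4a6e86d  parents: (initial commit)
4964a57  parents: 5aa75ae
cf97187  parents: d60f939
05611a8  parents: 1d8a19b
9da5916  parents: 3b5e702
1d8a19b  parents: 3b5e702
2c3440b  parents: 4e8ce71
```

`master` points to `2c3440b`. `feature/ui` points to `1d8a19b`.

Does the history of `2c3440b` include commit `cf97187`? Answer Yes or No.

Yes

Ancestors of 2c3440b (commits reachable by following parents): {05611a8, 0d6cf43, 0d713d9, 155e2a3, 1bec1eb, 1c9b10c, 1cae340, 1d8a19b, 2c3440b, 3b5e702, 4964a57, 4a6e86d, 4e8ce71, 5aa75ae, 72ef3a0, 7dd27a3, 80f903d, 9da5916, cf97187, d60f939, d6fff24, dd3e72e}.
cf97187 is in that set, so it is an ancestor of 2c3440b.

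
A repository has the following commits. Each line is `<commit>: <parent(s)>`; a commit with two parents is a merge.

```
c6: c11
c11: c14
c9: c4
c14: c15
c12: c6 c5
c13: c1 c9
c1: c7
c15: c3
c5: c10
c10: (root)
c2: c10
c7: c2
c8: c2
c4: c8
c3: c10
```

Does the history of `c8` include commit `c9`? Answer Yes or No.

Ancestors of c8: {c10, c2, c8}.
c9 is not in that set, so it is not an ancestor of c8.

No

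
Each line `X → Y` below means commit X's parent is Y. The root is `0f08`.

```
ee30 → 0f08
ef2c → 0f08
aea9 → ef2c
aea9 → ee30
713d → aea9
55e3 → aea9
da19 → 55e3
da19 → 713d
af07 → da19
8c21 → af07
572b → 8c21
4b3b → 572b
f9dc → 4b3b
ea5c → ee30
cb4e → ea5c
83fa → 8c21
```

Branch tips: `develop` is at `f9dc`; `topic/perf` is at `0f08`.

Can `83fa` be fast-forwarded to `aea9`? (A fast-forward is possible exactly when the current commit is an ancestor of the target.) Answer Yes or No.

A fast-forward from 83fa to aea9 is possible iff 83fa is an ancestor of aea9.
Ancestors of aea9: {0f08, aea9, ee30, ef2c}.
83fa is not among them, so fast-forward is not possible.

No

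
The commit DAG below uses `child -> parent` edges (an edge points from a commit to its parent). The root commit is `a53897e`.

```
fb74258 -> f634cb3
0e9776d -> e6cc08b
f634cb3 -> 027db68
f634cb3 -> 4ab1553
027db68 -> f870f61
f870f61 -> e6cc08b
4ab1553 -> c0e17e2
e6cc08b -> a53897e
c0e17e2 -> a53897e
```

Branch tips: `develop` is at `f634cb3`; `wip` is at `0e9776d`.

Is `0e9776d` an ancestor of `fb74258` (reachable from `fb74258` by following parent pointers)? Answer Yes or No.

No

Ancestors of fb74258: {027db68, 4ab1553, a53897e, c0e17e2, e6cc08b, f634cb3, f870f61, fb74258}.
0e9776d is not in that set, so it is not an ancestor of fb74258.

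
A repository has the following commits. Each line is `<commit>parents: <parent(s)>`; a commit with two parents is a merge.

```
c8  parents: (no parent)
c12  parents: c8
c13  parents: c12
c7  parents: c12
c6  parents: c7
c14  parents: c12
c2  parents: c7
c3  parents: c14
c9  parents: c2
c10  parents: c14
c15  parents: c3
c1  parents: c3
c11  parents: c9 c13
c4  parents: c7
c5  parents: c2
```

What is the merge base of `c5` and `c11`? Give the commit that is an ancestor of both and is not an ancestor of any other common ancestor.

Ancestors of c5: {c12, c2, c5, c7, c8}.
Ancestors of c11: {c11, c12, c13, c2, c7, c8, c9}.
Common ancestors: {c12, c2, c7, c8}.
Among these, c2 is not an ancestor of any other common ancestor — it is the merge base.

c2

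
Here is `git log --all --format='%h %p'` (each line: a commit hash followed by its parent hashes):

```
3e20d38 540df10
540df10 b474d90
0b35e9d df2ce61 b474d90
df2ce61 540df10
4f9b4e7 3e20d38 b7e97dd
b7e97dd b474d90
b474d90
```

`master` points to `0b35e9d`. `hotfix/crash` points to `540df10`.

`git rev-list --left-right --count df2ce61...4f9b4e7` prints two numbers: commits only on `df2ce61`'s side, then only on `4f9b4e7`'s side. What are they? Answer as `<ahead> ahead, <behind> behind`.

1 ahead, 3 behind

Reachable from df2ce61: {540df10, b474d90, df2ce61}.
Reachable from 4f9b4e7: {3e20d38, 4f9b4e7, 540df10, b474d90, b7e97dd}.
Only in df2ce61's history (ahead): {df2ce61} — 1.
Only in 4f9b4e7's history (behind): {3e20d38, 4f9b4e7, b7e97dd} — 3.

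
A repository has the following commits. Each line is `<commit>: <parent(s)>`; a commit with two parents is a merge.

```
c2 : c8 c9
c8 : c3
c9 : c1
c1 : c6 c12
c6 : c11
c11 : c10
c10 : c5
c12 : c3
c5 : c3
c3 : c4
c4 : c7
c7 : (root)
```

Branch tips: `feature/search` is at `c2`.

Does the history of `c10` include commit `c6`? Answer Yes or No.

No

Ancestors of c10: {c10, c3, c4, c5, c7}.
c6 is not in that set, so it is not an ancestor of c10.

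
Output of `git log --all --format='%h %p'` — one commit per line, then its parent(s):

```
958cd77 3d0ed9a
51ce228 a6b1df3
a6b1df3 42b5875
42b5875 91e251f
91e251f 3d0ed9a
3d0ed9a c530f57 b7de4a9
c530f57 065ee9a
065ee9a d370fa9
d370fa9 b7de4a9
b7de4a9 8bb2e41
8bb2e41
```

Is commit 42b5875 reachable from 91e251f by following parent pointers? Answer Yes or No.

No

Ancestors of 91e251f: {065ee9a, 3d0ed9a, 8bb2e41, 91e251f, b7de4a9, c530f57, d370fa9}.
42b5875 is not in that set, so it is not an ancestor of 91e251f.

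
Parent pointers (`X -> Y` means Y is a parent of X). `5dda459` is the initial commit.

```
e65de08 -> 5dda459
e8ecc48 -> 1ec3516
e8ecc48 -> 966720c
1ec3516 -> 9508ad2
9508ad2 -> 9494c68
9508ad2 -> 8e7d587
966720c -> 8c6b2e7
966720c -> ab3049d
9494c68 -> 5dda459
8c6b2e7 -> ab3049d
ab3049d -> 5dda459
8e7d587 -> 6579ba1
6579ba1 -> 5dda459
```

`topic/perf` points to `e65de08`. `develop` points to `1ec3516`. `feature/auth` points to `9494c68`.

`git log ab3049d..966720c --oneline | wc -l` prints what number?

Reachable from 966720c: {5dda459, 8c6b2e7, 966720c, ab3049d}.
Reachable from ab3049d: {5dda459, ab3049d}.
In 966720c's history but not ab3049d's: {8c6b2e7, 966720c} — 2 commits.

2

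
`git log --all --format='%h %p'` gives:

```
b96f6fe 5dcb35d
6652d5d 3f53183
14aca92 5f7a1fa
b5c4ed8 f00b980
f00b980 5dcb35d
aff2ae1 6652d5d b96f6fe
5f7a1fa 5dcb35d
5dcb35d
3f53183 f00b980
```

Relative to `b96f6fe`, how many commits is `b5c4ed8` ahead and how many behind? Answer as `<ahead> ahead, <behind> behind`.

Reachable from b5c4ed8: {5dcb35d, b5c4ed8, f00b980}.
Reachable from b96f6fe: {5dcb35d, b96f6fe}.
Only in b5c4ed8's history (ahead): {b5c4ed8, f00b980} — 2.
Only in b96f6fe's history (behind): {b96f6fe} — 1.

2 ahead, 1 behind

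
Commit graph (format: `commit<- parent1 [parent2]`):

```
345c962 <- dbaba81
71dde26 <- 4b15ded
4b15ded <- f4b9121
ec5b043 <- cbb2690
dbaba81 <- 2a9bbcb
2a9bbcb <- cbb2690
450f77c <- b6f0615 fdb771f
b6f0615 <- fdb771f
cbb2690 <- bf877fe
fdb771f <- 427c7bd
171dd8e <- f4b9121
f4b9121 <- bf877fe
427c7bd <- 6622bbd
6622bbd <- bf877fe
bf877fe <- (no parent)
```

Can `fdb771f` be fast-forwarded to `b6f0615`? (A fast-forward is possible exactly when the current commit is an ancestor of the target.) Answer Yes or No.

A fast-forward from fdb771f to b6f0615 is possible iff fdb771f is an ancestor of b6f0615.
Ancestors of b6f0615: {427c7bd, 6622bbd, b6f0615, bf877fe, fdb771f}.
fdb771f is among them, so fast-forward is possible.

Yes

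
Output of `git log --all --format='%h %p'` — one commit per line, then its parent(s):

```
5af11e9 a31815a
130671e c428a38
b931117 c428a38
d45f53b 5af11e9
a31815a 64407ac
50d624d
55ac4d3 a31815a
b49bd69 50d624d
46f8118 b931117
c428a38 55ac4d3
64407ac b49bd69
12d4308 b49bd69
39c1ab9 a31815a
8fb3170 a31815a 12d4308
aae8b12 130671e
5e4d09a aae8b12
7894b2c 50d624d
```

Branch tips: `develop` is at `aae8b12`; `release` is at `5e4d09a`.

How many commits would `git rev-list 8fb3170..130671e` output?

3

Reachable from 130671e: {130671e, 50d624d, 55ac4d3, 64407ac, a31815a, b49bd69, c428a38}.
Reachable from 8fb3170: {12d4308, 50d624d, 64407ac, 8fb3170, a31815a, b49bd69}.
In 130671e's history but not 8fb3170's: {130671e, 55ac4d3, c428a38} — 3 commits.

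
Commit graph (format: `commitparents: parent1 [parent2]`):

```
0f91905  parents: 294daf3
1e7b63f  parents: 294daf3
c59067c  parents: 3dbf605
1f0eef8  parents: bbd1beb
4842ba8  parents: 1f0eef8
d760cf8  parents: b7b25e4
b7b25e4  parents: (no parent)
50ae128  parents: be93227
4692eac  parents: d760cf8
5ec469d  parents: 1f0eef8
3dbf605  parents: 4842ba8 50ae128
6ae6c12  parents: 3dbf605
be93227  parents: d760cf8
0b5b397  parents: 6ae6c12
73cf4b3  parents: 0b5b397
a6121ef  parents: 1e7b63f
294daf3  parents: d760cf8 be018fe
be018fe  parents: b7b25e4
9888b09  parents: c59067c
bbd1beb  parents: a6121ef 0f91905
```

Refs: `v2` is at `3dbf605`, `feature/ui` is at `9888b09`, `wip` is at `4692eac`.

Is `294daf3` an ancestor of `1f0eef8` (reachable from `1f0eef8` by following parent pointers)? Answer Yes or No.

Yes

Ancestors of 1f0eef8 (commits reachable by following parents): {0f91905, 1e7b63f, 1f0eef8, 294daf3, a6121ef, b7b25e4, bbd1beb, be018fe, d760cf8}.
294daf3 is in that set, so it is an ancestor of 1f0eef8.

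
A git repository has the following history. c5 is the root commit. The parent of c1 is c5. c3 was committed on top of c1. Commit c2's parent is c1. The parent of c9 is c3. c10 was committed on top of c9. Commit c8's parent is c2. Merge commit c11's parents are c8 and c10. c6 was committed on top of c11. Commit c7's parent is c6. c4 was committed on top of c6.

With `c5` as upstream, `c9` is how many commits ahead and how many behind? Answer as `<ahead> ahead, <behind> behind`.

3 ahead, 0 behind

Reachable from c9: {c1, c3, c5, c9}.
Reachable from c5: {c5}.
Only in c9's history (ahead): {c1, c3, c9} — 3.
Only in c5's history (behind): {} — 0.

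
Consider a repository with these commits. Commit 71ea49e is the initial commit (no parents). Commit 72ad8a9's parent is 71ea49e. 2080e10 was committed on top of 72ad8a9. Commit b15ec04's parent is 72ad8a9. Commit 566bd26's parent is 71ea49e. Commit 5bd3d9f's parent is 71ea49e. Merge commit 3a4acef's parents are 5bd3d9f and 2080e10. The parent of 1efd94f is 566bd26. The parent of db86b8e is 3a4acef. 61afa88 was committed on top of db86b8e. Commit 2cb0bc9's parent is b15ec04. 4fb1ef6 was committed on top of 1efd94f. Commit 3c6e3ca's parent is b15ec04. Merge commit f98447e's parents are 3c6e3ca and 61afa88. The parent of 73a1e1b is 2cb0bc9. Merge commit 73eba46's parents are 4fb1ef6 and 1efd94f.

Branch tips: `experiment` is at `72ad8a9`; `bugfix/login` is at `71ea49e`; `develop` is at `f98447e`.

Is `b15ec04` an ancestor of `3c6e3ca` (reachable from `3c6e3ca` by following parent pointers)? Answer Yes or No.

Yes

Ancestors of 3c6e3ca (commits reachable by following parents): {3c6e3ca, 71ea49e, 72ad8a9, b15ec04}.
b15ec04 is in that set, so it is an ancestor of 3c6e3ca.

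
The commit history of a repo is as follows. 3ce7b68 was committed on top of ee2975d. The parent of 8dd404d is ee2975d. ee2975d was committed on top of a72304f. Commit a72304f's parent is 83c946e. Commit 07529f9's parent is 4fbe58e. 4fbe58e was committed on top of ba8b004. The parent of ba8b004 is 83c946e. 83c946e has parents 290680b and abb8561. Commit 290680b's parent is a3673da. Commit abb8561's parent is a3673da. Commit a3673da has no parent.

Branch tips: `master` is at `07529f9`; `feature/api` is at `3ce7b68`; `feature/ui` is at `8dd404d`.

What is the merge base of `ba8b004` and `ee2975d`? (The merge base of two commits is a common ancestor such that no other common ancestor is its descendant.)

Ancestors of ba8b004: {290680b, 83c946e, a3673da, abb8561, ba8b004}.
Ancestors of ee2975d: {290680b, 83c946e, a3673da, a72304f, abb8561, ee2975d}.
Common ancestors: {290680b, 83c946e, a3673da, abb8561}.
Among these, 83c946e is not an ancestor of any other common ancestor — it is the merge base.

83c946e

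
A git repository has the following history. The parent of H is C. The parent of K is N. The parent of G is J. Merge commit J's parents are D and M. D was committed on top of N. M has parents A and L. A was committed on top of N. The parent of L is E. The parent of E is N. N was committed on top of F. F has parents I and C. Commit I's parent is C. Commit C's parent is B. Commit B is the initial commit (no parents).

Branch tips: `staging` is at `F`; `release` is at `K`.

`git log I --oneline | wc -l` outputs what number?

3

Walking parent pointers from I: reachable set = {B, C, I}.
That is 3 commits.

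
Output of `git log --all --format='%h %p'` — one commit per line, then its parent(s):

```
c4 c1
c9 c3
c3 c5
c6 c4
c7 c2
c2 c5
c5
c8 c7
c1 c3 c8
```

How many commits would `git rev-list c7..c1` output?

Reachable from c1: {c1, c2, c3, c5, c7, c8}.
Reachable from c7: {c2, c5, c7}.
In c1's history but not c7's: {c1, c3, c8} — 3 commits.

3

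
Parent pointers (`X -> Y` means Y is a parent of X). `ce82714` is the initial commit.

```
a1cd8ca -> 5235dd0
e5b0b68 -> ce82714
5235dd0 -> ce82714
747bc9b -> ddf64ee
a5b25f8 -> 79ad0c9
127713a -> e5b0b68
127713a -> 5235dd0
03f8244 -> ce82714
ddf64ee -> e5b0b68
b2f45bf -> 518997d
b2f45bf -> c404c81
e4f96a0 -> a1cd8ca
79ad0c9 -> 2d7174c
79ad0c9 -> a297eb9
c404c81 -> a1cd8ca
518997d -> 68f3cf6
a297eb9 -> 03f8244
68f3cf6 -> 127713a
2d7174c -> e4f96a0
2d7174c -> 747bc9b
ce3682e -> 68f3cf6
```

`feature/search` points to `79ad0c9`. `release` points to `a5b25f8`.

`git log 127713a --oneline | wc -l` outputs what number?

4

Walking parent pointers from 127713a: reachable set = {127713a, 5235dd0, ce82714, e5b0b68}.
That is 4 commits.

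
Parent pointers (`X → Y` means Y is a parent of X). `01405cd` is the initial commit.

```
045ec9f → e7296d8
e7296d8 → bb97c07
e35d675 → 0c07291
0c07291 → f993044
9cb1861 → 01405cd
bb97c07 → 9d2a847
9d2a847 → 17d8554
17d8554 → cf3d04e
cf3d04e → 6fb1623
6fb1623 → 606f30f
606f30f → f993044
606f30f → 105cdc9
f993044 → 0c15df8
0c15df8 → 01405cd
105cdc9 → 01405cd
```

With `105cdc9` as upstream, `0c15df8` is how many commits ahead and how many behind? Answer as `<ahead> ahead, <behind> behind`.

1 ahead, 1 behind

Reachable from 0c15df8: {01405cd, 0c15df8}.
Reachable from 105cdc9: {01405cd, 105cdc9}.
Only in 0c15df8's history (ahead): {0c15df8} — 1.
Only in 105cdc9's history (behind): {105cdc9} — 1.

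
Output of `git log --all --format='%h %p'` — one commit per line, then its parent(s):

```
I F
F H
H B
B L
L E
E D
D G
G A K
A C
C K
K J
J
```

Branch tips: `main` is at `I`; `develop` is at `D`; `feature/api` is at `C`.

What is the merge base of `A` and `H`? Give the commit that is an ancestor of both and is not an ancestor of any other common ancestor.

A

Ancestors of A: {A, C, J, K}.
Ancestors of H: {A, B, C, D, E, G, H, J, K, L}.
Common ancestors: {A, C, J, K}.
Among these, A is not an ancestor of any other common ancestor — it is the merge base.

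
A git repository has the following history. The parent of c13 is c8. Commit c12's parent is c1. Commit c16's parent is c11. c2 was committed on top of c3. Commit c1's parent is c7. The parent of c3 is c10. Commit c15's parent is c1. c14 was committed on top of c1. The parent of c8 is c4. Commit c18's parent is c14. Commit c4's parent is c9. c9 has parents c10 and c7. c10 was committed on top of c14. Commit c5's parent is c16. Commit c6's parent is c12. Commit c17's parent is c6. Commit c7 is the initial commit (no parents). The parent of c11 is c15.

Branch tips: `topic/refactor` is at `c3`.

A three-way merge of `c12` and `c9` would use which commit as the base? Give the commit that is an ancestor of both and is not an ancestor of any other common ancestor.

c1

Ancestors of c12: {c1, c12, c7}.
Ancestors of c9: {c1, c10, c14, c7, c9}.
Common ancestors: {c1, c7}.
Among these, c1 is not an ancestor of any other common ancestor — it is the merge base.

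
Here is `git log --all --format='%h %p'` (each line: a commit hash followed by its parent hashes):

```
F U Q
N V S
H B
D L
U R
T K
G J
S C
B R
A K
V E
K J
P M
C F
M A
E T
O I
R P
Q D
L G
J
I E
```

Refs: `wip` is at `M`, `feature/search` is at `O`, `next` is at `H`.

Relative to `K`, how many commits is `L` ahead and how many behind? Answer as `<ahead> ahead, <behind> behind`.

2 ahead, 1 behind

Reachable from L: {G, J, L}.
Reachable from K: {J, K}.
Only in L's history (ahead): {G, L} — 2.
Only in K's history (behind): {K} — 1.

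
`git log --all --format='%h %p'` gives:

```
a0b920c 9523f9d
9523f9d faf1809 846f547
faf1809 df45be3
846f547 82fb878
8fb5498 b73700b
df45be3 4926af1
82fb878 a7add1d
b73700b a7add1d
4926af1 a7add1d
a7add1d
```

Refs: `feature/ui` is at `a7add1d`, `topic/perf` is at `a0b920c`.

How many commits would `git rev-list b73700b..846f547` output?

2

Reachable from 846f547: {82fb878, 846f547, a7add1d}.
Reachable from b73700b: {a7add1d, b73700b}.
In 846f547's history but not b73700b's: {82fb878, 846f547} — 2 commits.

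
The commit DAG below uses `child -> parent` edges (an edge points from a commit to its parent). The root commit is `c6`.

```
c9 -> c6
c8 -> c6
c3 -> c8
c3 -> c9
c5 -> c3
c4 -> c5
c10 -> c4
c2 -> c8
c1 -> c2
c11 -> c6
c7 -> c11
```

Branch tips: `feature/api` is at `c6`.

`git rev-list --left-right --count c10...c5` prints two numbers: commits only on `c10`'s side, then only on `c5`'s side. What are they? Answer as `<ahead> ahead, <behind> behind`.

2 ahead, 0 behind

Reachable from c10: {c10, c3, c4, c5, c6, c8, c9}.
Reachable from c5: {c3, c5, c6, c8, c9}.
Only in c10's history (ahead): {c10, c4} — 2.
Only in c5's history (behind): {} — 0.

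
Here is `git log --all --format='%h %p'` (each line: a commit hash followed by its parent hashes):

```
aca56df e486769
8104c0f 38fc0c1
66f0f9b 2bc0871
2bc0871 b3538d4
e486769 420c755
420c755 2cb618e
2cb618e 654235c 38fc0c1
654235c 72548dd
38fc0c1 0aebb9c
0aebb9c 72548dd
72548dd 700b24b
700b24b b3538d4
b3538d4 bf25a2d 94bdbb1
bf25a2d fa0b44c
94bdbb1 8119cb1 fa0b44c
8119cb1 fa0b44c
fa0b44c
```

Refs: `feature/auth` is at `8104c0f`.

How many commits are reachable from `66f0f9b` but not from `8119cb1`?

5

Reachable from 66f0f9b: {2bc0871, 66f0f9b, 8119cb1, 94bdbb1, b3538d4, bf25a2d, fa0b44c}.
Reachable from 8119cb1: {8119cb1, fa0b44c}.
In 66f0f9b's history but not 8119cb1's: {2bc0871, 66f0f9b, 94bdbb1, b3538d4, bf25a2d} — 5 commits.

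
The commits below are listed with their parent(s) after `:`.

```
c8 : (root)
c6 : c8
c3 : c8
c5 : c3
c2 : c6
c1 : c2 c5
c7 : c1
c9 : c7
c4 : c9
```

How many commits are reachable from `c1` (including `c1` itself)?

Walking parent pointers from c1: reachable set = {c1, c2, c3, c5, c6, c8}.
That is 6 commits.

6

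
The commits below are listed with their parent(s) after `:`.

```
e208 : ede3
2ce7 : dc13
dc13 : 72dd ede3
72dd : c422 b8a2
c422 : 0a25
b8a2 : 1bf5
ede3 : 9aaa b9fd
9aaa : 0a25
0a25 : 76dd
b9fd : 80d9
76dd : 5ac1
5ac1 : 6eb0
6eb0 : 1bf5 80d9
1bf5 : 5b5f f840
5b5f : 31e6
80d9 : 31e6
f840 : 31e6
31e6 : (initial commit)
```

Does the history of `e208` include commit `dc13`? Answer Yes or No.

Ancestors of e208: {0a25, 1bf5, 31e6, 5ac1, 5b5f, 6eb0, 76dd, 80d9, 9aaa, b9fd, e208, ede3, f840}.
dc13 is not in that set, so it is not an ancestor of e208.

No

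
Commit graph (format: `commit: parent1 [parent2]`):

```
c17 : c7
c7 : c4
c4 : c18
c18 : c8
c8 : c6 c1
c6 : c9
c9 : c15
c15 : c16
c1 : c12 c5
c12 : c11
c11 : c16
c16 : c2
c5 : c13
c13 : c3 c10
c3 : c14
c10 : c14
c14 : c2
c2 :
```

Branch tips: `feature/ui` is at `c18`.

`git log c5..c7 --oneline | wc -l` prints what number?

Reachable from c7: {c1, c10, c11, c12, c13, c14, c15, c16, c18, c2, c3, c4, c5, c6, c7, c8, c9}.
Reachable from c5: {c10, c13, c14, c2, c3, c5}.
In c7's history but not c5's: {c1, c11, c12, c15, c16, c18, c4, c6, c7, c8, c9} — 11 commits.

11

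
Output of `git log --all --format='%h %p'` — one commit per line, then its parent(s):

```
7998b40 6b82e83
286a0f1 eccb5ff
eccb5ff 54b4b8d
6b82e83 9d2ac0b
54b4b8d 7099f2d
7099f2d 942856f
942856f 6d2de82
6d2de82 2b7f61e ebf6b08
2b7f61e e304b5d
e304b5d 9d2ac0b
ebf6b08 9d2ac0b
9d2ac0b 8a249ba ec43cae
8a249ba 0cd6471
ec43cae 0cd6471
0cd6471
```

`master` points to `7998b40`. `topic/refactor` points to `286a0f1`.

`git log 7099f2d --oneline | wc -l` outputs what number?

Walking parent pointers from 7099f2d: reachable set = {0cd6471, 2b7f61e, 6d2de82, 7099f2d, 8a249ba, 942856f, 9d2ac0b, e304b5d, ebf6b08, ec43cae}.
That is 10 commits.

10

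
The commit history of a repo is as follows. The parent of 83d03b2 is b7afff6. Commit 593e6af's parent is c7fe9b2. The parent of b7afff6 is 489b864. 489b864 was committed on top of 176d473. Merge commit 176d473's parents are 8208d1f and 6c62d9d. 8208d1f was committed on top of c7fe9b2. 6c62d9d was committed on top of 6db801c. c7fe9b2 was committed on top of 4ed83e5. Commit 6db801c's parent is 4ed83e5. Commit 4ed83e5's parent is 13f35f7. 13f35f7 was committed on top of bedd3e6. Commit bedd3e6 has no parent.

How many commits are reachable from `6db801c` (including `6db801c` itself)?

Walking parent pointers from 6db801c: reachable set = {13f35f7, 4ed83e5, 6db801c, bedd3e6}.
That is 4 commits.

4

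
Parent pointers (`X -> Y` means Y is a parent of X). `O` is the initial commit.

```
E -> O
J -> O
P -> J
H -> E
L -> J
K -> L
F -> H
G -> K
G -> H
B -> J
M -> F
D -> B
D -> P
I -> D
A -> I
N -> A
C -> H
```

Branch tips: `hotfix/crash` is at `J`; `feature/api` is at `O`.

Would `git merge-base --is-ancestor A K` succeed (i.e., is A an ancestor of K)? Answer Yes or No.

No

Ancestors of K: {J, K, L, O}.
A is not in that set, so it is not an ancestor of K.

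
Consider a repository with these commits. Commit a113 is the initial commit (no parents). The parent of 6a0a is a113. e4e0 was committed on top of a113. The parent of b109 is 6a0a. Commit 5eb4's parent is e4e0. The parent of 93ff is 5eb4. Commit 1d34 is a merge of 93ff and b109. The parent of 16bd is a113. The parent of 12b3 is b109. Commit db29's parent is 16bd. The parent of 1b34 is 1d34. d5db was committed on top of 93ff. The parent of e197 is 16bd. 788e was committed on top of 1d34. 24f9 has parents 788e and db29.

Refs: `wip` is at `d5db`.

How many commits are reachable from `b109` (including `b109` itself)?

3

Walking parent pointers from b109: reachable set = {6a0a, a113, b109}.
That is 3 commits.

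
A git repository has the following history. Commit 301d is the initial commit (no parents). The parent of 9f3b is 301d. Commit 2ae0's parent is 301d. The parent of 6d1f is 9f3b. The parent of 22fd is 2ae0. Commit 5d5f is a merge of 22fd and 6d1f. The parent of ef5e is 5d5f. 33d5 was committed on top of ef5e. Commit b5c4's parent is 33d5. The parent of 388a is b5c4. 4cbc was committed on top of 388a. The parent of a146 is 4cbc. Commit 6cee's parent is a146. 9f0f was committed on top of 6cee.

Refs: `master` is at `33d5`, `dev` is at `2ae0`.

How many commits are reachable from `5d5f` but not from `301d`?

Reachable from 5d5f: {22fd, 2ae0, 301d, 5d5f, 6d1f, 9f3b}.
Reachable from 301d: {301d}.
In 5d5f's history but not 301d's: {22fd, 2ae0, 5d5f, 6d1f, 9f3b} — 5 commits.

5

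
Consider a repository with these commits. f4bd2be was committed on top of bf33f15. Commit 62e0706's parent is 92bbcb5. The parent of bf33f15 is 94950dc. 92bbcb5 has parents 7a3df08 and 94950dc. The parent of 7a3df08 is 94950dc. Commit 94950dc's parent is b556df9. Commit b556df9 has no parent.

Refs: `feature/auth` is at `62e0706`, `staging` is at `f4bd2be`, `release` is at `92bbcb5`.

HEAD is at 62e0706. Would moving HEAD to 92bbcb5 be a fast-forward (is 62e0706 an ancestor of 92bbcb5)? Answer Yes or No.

No

A fast-forward from 62e0706 to 92bbcb5 is possible iff 62e0706 is an ancestor of 92bbcb5.
Ancestors of 92bbcb5: {7a3df08, 92bbcb5, 94950dc, b556df9}.
62e0706 is not among them, so fast-forward is not possible.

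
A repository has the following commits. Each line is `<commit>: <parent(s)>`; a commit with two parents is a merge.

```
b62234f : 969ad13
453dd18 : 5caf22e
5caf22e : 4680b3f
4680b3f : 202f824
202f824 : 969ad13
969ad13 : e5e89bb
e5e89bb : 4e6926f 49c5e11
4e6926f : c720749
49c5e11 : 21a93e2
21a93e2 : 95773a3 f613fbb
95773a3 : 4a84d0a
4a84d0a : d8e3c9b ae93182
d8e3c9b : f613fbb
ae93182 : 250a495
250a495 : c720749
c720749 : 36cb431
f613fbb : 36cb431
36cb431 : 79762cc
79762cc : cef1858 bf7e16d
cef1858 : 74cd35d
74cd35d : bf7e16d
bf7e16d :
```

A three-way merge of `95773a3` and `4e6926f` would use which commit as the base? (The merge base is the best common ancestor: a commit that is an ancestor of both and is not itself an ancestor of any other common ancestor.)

c720749

Ancestors of 95773a3: {250a495, 36cb431, 4a84d0a, 74cd35d, 79762cc, 95773a3, ae93182, bf7e16d, c720749, cef1858, d8e3c9b, f613fbb}.
Ancestors of 4e6926f: {36cb431, 4e6926f, 74cd35d, 79762cc, bf7e16d, c720749, cef1858}.
Common ancestors: {36cb431, 74cd35d, 79762cc, bf7e16d, c720749, cef1858}.
Among these, c720749 is not an ancestor of any other common ancestor — it is the merge base.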